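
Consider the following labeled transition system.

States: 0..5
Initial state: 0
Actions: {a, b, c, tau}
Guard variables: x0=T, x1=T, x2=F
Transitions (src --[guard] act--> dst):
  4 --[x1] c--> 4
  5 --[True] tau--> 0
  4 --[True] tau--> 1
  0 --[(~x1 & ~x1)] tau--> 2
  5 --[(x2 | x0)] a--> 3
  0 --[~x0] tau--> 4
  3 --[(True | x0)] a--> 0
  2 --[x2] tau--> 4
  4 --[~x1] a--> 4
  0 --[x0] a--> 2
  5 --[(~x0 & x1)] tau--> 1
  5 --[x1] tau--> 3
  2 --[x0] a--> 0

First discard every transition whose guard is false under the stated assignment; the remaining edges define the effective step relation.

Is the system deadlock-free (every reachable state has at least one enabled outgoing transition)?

Answer: DEADLOCK-FREE

Trace:
Reach set: {0,2}
  0: a→2  [1 out]
  2: a→0  [1 out]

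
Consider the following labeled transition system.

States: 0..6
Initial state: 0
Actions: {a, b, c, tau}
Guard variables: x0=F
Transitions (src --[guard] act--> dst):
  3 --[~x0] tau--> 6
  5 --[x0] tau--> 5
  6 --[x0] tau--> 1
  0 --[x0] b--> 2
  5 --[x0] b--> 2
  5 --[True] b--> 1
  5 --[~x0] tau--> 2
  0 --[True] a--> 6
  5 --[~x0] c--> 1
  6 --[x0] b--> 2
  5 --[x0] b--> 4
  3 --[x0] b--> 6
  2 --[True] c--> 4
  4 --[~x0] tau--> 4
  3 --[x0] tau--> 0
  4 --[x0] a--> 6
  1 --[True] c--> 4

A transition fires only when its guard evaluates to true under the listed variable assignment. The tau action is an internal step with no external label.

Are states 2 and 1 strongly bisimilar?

Bisimulation quotient by refinement:
  P[0] = {{0,1,2,3,4,5,6}}
  P[1] = {{0},{1,2},{3,4},{5},{6}}
  P[2] = {{0},{1,2},{3},{4},{5},{6}}
6 equivalence class(es) (converged in 3)
class of 2: {1,2}; class of 1: {1,2}

Answer: BISIMILAR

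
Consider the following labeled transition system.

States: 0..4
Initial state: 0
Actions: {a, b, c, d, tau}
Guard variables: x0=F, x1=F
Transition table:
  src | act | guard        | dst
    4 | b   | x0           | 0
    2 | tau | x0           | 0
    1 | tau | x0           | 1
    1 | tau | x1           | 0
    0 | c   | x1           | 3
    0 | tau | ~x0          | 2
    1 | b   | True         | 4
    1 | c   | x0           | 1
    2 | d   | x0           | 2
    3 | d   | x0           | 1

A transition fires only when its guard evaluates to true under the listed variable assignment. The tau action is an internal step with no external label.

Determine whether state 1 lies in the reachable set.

2 transition(s) survive guard evaluation.
Layer 0: {0}
Layer 1: {2}  cumulative {0,2}
Reachable = {0,2}

Answer: UNREACHABLE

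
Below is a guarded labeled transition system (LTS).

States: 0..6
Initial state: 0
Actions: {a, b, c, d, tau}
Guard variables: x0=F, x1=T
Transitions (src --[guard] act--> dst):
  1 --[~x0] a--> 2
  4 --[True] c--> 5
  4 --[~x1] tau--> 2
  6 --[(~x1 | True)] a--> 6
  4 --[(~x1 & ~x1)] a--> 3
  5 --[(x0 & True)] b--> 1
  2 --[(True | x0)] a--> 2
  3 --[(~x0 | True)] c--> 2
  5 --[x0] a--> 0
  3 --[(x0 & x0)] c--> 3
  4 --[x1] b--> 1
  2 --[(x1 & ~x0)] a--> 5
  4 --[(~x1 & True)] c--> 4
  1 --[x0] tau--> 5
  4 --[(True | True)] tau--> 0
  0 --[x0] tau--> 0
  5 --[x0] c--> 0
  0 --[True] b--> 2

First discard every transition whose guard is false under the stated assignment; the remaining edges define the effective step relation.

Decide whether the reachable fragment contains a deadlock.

Answer: DEADLOCK at state 5

Working:
R = {0,2,5}
  0: b→2  [deg 1]
  2: a→2  a→5  [deg 2]
  5: ∅  [no exit]
trace reaching 5: b·a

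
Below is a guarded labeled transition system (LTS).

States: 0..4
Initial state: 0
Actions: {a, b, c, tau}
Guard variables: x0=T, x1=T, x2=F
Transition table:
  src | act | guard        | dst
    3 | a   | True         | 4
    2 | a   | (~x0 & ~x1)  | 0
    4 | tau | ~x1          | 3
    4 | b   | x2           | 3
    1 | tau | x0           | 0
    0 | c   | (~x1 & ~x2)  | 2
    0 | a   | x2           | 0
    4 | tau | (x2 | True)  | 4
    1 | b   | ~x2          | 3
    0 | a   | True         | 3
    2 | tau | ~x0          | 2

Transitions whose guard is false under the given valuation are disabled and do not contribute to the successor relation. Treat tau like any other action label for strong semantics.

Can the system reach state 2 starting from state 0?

Guard filter leaves 5 enabled edge(s).
depth 0: {0}
depth 1: {3}  total {0,3}
depth 2: {4}  total {0,3,4}
R = {0,3,4}

Answer: UNREACHABLE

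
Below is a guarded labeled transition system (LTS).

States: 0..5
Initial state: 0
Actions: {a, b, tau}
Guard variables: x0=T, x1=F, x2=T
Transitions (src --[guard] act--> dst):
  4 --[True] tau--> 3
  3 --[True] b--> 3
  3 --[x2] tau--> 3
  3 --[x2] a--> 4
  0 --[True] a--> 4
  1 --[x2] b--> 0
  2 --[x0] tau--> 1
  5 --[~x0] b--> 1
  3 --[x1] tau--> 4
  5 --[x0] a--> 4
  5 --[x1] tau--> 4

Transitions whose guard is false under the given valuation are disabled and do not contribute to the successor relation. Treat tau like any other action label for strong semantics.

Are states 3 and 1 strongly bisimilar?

Answer: NOT BISIMILAR

Working:
Compute ~ classes (split until stable):
  P[0] = {{0,1,2,3,4,5}}
  P[1] = {{0,5},{1},{2,4},{3}}
  P[2] = {{0,5},{1},{2},{3},{4}}
5 equivalence class(es) (converged in 3)
class of 3: {3}; class of 1: {1}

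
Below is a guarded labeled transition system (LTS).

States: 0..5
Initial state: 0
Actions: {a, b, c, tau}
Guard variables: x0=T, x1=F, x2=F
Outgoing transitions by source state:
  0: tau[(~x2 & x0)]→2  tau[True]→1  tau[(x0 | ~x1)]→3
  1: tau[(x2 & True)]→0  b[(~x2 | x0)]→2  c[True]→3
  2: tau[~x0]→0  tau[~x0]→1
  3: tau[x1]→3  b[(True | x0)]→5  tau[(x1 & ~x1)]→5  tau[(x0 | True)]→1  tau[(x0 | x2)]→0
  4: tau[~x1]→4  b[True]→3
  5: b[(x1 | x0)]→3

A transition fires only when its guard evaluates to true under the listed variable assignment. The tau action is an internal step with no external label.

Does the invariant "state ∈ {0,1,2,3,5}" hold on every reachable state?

Answer: INVARIANT HOLDS

Analysis:
Safe = {0,1,2,3,5}
Reach set: {0,1,2,3,5}
  0: safe
  1: safe
  2: safe
  3: safe
  5: safe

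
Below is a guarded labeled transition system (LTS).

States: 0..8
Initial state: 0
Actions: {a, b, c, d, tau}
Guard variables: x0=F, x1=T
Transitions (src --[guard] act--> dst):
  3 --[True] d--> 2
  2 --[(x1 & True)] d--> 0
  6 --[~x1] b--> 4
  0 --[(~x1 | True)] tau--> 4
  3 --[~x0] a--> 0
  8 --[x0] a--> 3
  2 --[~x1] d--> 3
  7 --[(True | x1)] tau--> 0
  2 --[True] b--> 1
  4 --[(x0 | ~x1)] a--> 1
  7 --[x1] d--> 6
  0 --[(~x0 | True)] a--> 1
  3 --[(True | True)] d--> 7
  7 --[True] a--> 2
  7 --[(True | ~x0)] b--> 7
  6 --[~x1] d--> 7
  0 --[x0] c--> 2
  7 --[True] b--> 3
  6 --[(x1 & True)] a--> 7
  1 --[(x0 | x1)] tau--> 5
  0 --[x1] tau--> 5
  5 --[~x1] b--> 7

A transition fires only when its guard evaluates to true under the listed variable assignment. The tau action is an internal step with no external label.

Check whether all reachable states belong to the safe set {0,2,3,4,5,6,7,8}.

Answer: INVARIANT VIOLATED at state 1

Working:
Inv-set: {0,2,3,4,5,6,7,8}
R = {0,1,4,5}
  0: safe
  1: VIOLATES
  4: safe
  5: safe
witness against invariant: a → 1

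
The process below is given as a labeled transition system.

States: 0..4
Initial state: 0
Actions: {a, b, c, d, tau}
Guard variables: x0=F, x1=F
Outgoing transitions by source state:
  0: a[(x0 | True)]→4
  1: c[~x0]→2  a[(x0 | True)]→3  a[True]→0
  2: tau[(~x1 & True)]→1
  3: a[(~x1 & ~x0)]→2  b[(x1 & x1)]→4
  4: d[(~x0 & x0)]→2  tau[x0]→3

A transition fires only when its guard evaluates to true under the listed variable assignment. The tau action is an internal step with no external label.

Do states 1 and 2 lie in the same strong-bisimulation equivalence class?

Answer: NOT BISIMILAR

Working:
Compute ~ classes (split until stable):
  π0 = {{0,1,2,3,4}}
  π1 = {{0,3},{1},{2},{4}}
  π2 = {{0},{1},{2},{3},{4}}
Fixed point at round 3; 5 class(es).
[1]={1}  [2]={2}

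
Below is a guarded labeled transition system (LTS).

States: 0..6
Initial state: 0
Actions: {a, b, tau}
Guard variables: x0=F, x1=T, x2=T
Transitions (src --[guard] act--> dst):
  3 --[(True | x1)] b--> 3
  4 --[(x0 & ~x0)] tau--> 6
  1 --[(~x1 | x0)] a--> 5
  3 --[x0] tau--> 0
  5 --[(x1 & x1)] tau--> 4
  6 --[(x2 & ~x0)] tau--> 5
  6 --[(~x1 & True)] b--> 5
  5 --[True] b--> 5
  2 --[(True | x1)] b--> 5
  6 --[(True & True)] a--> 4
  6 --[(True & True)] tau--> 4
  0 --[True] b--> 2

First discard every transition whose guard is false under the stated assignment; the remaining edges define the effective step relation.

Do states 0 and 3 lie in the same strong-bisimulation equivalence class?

Answer: NOT BISIMILAR

Trace:
Bisimulation quotient by refinement:
  π0 = {{0,1,2,3,4,5,6}}
  π1 = {{0,2,3},{1,4},{5},{6}}
  π2 = {{0,3},{1,4},{2},{5},{6}}
  π3 = {{0},{1,4},{2},{3},{5},{6}}
stable after 4 split(s): 6 block(s)
class of 0: {0}; class of 3: {3}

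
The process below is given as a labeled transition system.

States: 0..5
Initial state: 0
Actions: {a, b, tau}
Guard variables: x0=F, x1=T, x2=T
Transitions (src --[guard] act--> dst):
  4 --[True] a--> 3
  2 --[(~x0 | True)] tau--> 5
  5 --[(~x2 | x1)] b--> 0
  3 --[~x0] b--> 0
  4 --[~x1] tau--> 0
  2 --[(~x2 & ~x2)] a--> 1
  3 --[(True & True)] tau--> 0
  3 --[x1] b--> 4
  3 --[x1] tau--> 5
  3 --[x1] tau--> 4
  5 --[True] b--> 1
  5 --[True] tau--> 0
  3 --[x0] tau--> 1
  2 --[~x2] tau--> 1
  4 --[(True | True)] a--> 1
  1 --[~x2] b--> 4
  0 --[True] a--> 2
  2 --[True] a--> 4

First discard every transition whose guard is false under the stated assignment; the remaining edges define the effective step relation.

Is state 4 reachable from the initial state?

After dropping false guards: 13 live edges.
L0 = {0}
L1 = {2}  total {0,2}
L2 = {4,5}  total {0,2,4,5}
L3 = {1,3}  total {0,1,2,3,4,5}
Reach set: {0,1,2,3,4,5}
trace reaching 4: a·a

Answer: REACHABLE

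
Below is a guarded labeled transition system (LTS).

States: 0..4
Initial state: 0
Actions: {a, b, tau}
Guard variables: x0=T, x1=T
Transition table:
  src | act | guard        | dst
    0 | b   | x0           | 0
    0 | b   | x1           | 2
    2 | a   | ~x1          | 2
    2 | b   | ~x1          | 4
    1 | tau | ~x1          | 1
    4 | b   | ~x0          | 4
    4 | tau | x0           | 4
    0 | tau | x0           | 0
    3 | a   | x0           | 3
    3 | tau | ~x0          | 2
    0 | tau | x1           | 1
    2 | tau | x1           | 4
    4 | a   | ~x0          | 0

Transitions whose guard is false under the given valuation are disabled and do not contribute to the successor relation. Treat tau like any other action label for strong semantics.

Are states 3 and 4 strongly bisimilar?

Answer: NOT BISIMILAR

Analysis:
Bisimulation quotient by refinement:
  round 0: {{0,1,2,3,4}}
  round 1: {{0},{1},{2,4},{3}}
4 equivalence class(es) (converged in 2)
[3]={3}  [4]={2,4}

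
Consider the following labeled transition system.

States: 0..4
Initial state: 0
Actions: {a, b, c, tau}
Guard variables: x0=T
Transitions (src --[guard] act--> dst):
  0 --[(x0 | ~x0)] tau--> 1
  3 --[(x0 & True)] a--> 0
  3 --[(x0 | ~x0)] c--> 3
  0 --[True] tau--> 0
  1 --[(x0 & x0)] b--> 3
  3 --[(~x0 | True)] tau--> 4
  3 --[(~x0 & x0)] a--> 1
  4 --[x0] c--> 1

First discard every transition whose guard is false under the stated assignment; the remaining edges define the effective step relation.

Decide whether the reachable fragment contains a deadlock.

Reach set: {0,1,3,4}
  0: tau→0  tau→1  [2 exit(s)]
  1: b→3  [1 exit(s)]
  3: a→0  c→3  tau→4  [3 exit(s)]
  4: c→1  [1 exit(s)]

Answer: DEADLOCK-FREE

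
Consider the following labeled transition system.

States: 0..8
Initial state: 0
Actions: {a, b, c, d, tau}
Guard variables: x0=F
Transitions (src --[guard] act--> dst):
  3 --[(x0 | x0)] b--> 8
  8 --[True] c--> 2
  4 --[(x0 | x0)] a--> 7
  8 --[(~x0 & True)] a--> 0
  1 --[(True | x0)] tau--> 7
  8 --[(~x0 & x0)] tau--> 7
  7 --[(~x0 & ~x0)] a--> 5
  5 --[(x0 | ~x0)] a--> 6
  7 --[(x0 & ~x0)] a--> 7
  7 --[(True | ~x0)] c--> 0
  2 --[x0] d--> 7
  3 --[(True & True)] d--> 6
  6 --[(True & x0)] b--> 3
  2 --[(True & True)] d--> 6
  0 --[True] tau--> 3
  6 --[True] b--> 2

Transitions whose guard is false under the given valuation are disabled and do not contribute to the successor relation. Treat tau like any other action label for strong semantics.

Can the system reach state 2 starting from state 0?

10 transition(s) survive guard evaluation.
depth 0: {0}
depth 1: {3}  now seen {0,3}
depth 2: {6}  now seen {0,3,6}
depth 3: {2}  now seen {0,2,3,6}
Reach set: {0,2,3,6}
trace reaching 2: tau·d·b

Answer: REACHABLE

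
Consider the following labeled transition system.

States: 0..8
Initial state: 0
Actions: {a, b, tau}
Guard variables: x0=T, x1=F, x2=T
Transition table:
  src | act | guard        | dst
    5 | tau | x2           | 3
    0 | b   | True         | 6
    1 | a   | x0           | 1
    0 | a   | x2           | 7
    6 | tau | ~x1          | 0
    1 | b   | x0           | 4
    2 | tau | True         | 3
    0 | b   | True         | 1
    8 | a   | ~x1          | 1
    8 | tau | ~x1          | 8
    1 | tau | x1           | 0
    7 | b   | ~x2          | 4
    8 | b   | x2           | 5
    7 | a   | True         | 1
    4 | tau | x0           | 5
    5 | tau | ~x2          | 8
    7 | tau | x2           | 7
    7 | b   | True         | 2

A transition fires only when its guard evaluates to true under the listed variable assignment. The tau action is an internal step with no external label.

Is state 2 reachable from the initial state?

Answer: REACHABLE

Analysis:
Guard filter leaves 15 enabled edge(s).
L0 = {0}
L1 = {1,6,7}  cumulative {0,1,6,7}
L2 = {2,4}  cumulative {0,1,2,4,6,7}
L3 = {3,5}  cumulative {0,1,2,3,4,5,6,7}
Reachable = {0,1,2,3,4,5,6,7}
trace reaching 2: a·b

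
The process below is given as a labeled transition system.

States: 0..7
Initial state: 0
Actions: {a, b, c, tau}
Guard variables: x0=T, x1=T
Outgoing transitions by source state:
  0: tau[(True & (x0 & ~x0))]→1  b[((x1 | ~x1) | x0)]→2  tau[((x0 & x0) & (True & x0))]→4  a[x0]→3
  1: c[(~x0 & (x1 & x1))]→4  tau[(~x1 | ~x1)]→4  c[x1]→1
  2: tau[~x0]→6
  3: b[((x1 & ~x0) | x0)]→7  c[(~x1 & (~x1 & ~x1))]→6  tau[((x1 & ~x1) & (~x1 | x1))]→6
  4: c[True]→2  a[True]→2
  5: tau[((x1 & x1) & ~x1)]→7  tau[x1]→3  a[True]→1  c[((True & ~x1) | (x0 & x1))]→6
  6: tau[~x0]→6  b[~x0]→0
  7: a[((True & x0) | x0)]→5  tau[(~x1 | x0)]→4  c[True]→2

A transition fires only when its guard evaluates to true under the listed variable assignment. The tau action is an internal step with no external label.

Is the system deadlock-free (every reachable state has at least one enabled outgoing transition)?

Answer: DEADLOCK at state 2

Analysis:
R = {0,1,2,3,4,5,6,7}
  0: a→3  b→2  tau→4  [3 exit(s)]
  1: c→1  [1 exit(s)]
  2: ∅  [STUCK]
  3: b→7  [1 exit(s)]
  4: a→2  c→2  [2 exit(s)]
  5: a→1  c→6  tau→3  [3 exit(s)]
  6: ∅  [STUCK]
  7: a→5  c→2  tau→4  [3 exit(s)]
trace reaching 2: b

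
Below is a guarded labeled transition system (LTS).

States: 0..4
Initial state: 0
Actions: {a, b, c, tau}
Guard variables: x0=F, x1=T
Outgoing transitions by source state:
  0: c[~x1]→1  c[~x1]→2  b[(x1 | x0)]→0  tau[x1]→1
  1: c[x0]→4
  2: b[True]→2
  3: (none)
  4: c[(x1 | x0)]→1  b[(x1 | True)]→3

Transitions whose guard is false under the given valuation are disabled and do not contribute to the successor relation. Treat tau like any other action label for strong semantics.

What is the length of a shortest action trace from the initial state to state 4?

Answer: UNREACHABLE

Trace:
BFS to 4:
  Layer 0: {0}
  Layer 1: {1}
4 never appears.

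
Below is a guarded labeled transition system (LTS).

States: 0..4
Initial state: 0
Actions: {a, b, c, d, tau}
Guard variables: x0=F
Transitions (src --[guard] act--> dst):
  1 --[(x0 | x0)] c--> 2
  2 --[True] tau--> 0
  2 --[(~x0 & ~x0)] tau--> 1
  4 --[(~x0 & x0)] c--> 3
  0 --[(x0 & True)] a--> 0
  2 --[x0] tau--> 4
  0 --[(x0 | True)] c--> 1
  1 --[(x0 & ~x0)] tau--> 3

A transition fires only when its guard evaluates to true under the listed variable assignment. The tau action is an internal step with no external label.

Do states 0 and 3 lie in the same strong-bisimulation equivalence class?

Answer: NOT BISIMILAR

Analysis:
Refine partition for ~:
  π0 = {{0,1,2,3,4}}
  π1 = {{0},{1,3,4},{2}}
3 equivalence class(es) (converged in 2)
class of 0: {0}; class of 3: {1,3,4}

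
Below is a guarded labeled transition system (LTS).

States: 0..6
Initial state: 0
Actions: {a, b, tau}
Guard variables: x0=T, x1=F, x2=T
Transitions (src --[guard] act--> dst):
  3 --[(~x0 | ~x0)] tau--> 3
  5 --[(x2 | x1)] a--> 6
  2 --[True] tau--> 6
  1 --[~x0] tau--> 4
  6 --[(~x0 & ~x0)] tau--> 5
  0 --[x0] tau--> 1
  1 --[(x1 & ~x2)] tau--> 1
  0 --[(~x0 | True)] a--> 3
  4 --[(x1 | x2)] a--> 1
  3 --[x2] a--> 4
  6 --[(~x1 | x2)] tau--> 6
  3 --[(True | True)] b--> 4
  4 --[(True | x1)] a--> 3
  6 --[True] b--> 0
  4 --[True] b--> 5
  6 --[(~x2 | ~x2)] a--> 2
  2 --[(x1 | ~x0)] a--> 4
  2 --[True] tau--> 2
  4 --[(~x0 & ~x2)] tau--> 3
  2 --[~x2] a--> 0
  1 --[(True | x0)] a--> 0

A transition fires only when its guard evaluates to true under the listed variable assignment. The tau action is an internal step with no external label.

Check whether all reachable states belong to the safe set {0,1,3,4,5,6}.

Inv-set: {0,1,3,4,5,6}
R = {0,1,3,4,5,6}
  0: safe
  1: safe
  3: safe
  4: safe
  5: safe
  6: safe

Answer: INVARIANT HOLDS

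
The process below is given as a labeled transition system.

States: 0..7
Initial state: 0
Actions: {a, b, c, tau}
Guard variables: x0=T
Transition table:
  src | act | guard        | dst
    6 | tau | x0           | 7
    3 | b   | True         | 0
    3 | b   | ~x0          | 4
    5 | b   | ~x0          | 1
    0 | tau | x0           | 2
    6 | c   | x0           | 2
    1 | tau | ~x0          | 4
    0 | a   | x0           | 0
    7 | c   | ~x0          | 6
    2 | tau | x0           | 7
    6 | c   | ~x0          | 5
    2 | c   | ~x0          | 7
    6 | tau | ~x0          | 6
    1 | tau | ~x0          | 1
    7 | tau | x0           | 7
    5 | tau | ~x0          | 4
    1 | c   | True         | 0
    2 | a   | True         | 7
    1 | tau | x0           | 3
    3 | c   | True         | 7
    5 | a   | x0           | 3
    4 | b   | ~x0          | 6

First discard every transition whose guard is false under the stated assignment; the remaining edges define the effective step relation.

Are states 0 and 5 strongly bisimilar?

Bisimulation quotient by refinement:
  π0 = {{0,1,2,3,4,5,6,7}}
  π1 = {{0,2},{1,6},{3},{4},{5},{7}}
  π2 = {{0},{1},{2},{3},{4},{5},{6},{7}}
stable after 3 split(s): 8 block(s)
class of 0: {0}; class of 5: {5}

Answer: NOT BISIMILAR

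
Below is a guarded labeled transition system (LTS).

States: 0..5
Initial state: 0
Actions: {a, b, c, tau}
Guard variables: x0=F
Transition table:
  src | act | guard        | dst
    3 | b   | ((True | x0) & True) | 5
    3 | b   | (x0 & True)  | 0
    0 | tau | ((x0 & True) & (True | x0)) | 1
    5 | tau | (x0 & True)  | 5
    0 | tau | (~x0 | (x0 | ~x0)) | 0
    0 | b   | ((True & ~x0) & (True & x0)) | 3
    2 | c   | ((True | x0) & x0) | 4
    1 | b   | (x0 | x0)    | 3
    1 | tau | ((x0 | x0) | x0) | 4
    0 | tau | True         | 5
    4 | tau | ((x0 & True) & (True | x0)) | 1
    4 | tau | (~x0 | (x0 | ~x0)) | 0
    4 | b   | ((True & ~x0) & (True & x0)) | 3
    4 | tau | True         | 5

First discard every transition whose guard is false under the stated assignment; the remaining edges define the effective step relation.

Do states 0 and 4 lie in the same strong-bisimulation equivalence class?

Answer: BISIMILAR

Working:
Compute ~ classes (split until stable):
  round 0: {{0,1,2,3,4,5}}
  round 1: {{0,4},{1,2,5},{3}}
Fixed point at round 2; 3 class(es).
[0]={0,4}  [4]={0,4}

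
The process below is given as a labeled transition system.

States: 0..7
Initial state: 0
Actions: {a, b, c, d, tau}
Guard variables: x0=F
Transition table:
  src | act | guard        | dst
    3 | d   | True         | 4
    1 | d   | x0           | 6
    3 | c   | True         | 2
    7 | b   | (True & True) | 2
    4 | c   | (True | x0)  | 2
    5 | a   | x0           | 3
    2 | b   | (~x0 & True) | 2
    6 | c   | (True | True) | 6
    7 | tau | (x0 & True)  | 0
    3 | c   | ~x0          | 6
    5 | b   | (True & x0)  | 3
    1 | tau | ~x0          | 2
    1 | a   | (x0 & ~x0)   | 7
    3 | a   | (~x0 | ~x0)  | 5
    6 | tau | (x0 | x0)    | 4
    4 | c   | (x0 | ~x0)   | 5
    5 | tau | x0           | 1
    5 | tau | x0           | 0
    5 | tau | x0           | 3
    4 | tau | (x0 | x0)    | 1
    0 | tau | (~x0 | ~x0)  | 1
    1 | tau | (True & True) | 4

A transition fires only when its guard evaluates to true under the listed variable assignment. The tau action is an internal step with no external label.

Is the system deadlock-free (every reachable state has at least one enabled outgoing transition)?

Reach set: {0,1,2,4,5}
  0: tau→1  [1 out]
  1: tau→2  tau→4  [2 out]
  2: b→2  [1 out]
  4: c→2  c→5  [2 out]
  5: ∅  [no exit]
trace reaching 5: tau·tau·c

Answer: DEADLOCK at state 5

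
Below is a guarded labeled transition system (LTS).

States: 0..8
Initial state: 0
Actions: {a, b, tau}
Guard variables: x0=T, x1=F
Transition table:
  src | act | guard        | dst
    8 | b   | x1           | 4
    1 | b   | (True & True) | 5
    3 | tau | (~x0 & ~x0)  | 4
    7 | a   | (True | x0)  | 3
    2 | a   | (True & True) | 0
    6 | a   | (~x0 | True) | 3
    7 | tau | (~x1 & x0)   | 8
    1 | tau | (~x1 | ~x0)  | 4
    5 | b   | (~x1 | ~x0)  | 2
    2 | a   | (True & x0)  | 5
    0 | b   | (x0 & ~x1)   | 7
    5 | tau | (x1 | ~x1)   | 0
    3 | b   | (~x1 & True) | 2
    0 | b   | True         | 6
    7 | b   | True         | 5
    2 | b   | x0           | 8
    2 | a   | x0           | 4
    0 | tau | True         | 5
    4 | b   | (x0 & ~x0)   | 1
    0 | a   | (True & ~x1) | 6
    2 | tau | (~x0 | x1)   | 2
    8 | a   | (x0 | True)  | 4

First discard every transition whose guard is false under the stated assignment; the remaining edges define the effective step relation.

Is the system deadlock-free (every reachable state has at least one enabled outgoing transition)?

Reachable = {0,2,3,4,5,6,7,8}
  0: a→6  b→6  b→7  tau→5  [4 out]
  2: a→0  a→4  a→5  b→8  [4 out]
  3: b→2  [1 out]
  4: ∅  [no exit]
  5: b→2  tau→0  [2 out]
  6: a→3  [1 out]
  7: a→3  b→5  tau→8  [3 out]
  8: a→4  [1 out]
trace reaching 4: b·tau·a

Answer: DEADLOCK at state 4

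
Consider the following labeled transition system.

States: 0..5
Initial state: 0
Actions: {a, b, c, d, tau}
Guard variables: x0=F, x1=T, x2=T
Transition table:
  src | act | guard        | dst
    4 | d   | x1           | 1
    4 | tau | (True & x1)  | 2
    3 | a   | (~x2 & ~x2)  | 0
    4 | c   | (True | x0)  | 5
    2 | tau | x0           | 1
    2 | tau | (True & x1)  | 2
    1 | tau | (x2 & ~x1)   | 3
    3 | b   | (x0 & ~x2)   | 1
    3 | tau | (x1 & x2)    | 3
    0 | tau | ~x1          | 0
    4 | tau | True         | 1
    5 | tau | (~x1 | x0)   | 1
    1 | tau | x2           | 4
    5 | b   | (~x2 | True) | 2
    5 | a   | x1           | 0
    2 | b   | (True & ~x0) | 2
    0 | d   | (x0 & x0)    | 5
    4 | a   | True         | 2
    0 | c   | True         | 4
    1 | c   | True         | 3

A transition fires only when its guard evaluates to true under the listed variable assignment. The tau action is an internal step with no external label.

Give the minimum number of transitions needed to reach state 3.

Layered search for 3:
  depth 0: {0}
  depth 1: {4}
  depth 2: {1,2,5}
  depth 3: {3}
depth(3)=3, e.g. c·d·c

Answer: 3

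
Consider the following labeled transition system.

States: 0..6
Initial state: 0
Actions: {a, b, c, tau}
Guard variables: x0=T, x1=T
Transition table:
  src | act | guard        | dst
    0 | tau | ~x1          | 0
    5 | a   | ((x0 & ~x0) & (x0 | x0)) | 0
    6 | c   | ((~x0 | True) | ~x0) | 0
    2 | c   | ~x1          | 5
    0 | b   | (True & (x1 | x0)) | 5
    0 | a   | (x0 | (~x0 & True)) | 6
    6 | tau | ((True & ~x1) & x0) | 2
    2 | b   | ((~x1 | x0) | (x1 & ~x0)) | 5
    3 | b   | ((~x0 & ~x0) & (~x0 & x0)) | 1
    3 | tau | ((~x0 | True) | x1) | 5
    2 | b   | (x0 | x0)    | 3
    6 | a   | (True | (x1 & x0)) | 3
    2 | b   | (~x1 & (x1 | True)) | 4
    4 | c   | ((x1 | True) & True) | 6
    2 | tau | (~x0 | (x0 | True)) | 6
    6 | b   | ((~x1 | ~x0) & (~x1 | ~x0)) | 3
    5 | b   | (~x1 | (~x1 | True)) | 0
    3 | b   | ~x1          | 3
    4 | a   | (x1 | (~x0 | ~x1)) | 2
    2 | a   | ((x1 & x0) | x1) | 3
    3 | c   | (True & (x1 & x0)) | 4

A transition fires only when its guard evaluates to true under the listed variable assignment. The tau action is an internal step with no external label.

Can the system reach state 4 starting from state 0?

13 transition(s) survive guard evaluation.
depth 0: {0}
depth 1: {5,6}  total {0,5,6}
depth 2: {3}  total {0,3,5,6}
depth 3: {4}  total {0,3,4,5,6}
depth 4: {2}  total {0,2,3,4,5,6}
Reachable = {0,2,3,4,5,6}
witness 4: a·a·c

Answer: REACHABLE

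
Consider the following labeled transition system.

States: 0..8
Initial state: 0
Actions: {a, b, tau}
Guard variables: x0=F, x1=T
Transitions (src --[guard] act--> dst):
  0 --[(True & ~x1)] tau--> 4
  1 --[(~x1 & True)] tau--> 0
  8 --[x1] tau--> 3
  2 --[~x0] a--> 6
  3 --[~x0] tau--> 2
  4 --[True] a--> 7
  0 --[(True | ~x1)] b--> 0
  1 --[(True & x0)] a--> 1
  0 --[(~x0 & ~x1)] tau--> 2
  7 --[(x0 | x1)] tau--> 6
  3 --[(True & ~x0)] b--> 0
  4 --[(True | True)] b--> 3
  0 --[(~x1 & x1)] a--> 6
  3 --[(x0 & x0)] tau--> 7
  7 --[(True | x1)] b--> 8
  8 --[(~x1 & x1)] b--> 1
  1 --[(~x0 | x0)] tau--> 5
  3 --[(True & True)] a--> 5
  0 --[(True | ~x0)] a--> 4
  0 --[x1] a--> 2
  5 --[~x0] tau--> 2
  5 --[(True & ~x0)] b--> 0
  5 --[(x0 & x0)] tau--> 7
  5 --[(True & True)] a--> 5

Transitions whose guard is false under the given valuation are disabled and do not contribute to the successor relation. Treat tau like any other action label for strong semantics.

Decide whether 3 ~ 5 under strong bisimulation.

Answer: BISIMILAR

Analysis:
Bisimulation quotient by refinement:
  P[0] = {{0,1,2,3,4,5,6,7,8}}
  P[1] = {{0,4},{1,8},{2},{3,5},{6},{7}}
  P[2] = {{0},{1,8},{2},{3,5},{4},{6},{7}}
stable after 3 split(s): 7 block(s)
3∈{3,5}, 5∈{3,5}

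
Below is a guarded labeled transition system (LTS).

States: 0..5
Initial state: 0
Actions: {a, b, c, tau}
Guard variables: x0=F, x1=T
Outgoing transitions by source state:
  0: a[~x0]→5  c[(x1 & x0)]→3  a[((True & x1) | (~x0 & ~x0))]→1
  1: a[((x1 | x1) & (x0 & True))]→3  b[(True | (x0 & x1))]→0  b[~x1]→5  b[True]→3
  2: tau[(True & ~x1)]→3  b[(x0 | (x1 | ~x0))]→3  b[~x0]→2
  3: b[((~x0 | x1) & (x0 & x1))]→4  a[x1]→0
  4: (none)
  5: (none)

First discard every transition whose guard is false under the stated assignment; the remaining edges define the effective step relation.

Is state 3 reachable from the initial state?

Guard filter leaves 7 enabled edge(s).
Layer 0: {0}
Layer 1: {1,5}  total {0,1,5}
Layer 2: {3}  total {0,1,3,5}
Reach set: {0,1,3,5}
Path to 3: a·b

Answer: REACHABLE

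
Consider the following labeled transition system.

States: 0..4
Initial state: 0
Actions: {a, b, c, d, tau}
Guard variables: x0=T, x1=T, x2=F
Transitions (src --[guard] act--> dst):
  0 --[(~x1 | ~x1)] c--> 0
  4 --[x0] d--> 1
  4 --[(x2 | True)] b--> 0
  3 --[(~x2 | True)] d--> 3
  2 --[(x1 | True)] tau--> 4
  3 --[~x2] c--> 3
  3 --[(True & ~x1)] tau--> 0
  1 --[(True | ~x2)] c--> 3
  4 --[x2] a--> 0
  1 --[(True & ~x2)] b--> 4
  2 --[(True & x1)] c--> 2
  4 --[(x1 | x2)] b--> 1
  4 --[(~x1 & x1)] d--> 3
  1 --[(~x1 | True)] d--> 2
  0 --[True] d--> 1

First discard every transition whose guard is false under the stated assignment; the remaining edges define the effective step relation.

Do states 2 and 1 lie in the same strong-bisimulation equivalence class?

Answer: NOT BISIMILAR

Analysis:
Compute ~ classes (split until stable):
  P[0] = {{0,1,2,3,4}}
  P[1] = {{0},{1},{2},{3},{4}}
5 equivalence class(es) (converged in 2)
class of 2: {2}; class of 1: {1}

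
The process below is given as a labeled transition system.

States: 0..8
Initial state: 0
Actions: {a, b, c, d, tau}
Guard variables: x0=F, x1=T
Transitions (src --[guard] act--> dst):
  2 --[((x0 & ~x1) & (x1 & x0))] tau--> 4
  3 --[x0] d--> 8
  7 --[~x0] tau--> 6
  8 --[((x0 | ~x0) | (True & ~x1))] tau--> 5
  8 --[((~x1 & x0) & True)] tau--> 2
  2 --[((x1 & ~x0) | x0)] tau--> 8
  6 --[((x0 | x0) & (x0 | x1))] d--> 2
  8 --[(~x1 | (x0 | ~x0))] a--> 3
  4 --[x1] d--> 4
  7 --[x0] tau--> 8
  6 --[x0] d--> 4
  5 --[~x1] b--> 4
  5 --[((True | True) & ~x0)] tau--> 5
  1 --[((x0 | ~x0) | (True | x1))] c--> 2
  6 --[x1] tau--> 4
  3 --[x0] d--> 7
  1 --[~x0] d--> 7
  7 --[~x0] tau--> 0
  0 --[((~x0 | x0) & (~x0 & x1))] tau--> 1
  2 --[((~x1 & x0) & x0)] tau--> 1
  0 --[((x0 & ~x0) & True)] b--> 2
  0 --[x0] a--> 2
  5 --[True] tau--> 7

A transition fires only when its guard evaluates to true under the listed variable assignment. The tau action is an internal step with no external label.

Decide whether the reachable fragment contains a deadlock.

Answer: DEADLOCK at state 3

Working:
R = {0,1,2,3,4,5,6,7,8}
  0: tau→1  [1 out]
  1: c→2  d→7  [2 out]
  2: tau→8  [1 out]
  3: ∅  [deadlock]
  4: d→4  [1 out]
  5: tau→5  tau→7  [2 out]
  6: tau→4  [1 out]
  7: tau→0  tau→6  [2 out]
  8: a→3  tau→5  [2 out]
trace reaching 3: tau·c·tau·a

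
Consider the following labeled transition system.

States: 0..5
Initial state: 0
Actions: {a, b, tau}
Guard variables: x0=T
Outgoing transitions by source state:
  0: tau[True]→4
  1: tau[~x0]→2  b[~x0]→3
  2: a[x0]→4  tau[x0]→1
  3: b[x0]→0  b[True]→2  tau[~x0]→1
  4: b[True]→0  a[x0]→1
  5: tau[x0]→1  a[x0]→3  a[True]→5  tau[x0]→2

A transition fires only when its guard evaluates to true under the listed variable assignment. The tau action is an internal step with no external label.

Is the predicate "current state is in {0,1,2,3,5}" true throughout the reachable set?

Answer: INVARIANT VIOLATED at state 4

Trace:
Allowed set {0,1,2,3,5}
Reachable = {0,1,4}
  0: ok
  1: ok
  4: VIOLATES
witness against invariant: tau → 4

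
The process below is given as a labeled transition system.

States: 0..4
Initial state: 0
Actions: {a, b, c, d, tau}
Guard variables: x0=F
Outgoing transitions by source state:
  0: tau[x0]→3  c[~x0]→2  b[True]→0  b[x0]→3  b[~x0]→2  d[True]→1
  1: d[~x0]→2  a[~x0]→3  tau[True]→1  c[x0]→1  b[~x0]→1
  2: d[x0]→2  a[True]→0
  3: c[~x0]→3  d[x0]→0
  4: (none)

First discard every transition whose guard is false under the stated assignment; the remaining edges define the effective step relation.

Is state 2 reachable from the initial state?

Answer: REACHABLE

Analysis:
Guard filter leaves 10 enabled edge(s).
L0 = {0}
L1 = {1,2}  cumulative {0,1,2}
L2 = {3}  cumulative {0,1,2,3}
Reachable = {0,1,2,3}
Path to 2: c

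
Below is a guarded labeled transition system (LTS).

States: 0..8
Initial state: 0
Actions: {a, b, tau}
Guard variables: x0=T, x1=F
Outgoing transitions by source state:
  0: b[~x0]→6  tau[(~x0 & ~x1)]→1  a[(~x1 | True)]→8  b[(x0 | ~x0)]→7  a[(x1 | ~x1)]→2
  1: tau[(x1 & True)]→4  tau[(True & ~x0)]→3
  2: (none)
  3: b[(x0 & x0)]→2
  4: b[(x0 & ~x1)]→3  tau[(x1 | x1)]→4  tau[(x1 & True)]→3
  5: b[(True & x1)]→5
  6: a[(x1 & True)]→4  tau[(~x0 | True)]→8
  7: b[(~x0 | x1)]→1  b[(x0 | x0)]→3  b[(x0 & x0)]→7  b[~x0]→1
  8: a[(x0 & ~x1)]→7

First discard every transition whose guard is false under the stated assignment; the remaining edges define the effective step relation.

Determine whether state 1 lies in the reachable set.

Guard filter leaves 9 enabled edge(s).
L0 = {0}
L1 = {2,7,8}  cumulative {0,2,7,8}
L2 = {3}  cumulative {0,2,3,7,8}
Reachable = {0,2,3,7,8}

Answer: UNREACHABLE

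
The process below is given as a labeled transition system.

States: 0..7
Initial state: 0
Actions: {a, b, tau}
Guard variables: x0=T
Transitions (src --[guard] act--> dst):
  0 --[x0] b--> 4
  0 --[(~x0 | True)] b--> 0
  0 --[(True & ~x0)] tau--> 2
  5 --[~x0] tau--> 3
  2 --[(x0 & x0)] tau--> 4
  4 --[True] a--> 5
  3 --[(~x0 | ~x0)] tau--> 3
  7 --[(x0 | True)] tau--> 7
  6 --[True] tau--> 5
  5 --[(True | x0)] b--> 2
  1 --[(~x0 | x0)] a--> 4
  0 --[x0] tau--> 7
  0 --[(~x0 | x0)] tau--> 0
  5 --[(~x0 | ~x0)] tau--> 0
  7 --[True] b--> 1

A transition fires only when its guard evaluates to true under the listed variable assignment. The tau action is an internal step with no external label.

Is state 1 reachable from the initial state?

Answer: REACHABLE

Trace:
11 transition(s) survive guard evaluation.
Layer 0: {0}
Layer 1: {4,7}  now seen {0,4,7}
Layer 2: {1,5}  now seen {0,1,4,5,7}
Layer 3: {2}  now seen {0,1,2,4,5,7}
Reach set: {0,1,2,4,5,7}
witness 1: tau·b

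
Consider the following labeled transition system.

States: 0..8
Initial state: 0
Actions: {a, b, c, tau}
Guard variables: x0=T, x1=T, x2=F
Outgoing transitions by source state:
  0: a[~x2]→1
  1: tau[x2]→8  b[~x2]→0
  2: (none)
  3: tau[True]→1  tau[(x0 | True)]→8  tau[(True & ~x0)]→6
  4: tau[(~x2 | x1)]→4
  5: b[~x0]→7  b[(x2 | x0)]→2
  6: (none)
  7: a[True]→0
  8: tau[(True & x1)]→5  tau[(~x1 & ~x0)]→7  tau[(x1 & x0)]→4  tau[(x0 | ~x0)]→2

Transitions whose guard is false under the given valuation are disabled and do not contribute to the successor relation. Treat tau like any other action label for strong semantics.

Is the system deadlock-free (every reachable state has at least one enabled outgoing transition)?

Reachable = {0,1}
  0: a→1  [deg 1]
  1: b→0  [deg 1]

Answer: DEADLOCK-FREE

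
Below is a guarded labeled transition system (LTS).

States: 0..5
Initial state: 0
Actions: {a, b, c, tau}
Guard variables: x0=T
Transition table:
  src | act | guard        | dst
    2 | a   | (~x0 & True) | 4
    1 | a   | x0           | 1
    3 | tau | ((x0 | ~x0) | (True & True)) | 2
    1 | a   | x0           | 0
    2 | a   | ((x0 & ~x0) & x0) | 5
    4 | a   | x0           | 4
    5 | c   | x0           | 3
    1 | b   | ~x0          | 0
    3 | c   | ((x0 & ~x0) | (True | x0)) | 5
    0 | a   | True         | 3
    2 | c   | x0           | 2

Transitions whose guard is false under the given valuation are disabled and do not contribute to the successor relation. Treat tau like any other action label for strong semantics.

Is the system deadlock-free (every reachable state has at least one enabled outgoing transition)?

R = {0,2,3,5}
  0: a→3  [1 exit(s)]
  2: c→2  [1 exit(s)]
  3: c→5  tau→2  [2 exit(s)]
  5: c→3  [1 exit(s)]

Answer: DEADLOCK-FREE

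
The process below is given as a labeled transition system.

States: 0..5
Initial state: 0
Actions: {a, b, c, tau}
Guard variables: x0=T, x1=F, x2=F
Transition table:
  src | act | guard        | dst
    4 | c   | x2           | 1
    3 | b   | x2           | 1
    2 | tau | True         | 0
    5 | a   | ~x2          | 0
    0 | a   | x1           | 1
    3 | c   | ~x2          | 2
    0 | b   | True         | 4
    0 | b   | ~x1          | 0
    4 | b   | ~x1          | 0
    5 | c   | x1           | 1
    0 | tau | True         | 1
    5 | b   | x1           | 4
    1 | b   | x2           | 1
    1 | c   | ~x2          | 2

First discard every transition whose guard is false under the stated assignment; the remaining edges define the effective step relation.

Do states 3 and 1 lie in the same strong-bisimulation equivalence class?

Refine partition for ~:
  round 0: {{0,1,2,3,4,5}}
  round 1: {{0},{1,3},{2},{4},{5}}
stable after 2 split(s): 5 block(s)
class of 3: {1,3}; class of 1: {1,3}

Answer: BISIMILAR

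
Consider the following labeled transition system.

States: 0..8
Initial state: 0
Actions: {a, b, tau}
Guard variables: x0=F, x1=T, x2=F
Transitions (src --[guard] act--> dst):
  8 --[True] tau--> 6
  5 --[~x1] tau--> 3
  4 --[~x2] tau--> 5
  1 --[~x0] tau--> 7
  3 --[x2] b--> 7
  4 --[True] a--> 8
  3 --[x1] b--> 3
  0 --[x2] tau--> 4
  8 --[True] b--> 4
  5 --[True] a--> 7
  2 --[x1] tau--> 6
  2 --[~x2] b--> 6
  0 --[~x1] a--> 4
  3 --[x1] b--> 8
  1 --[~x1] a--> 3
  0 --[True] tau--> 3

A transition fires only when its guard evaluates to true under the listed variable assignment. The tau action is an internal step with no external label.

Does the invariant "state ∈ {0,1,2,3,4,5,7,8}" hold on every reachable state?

Allowed set {0,1,2,3,4,5,7,8}
Reachable = {0,3,4,5,6,7,8}
  0: ok
  3: ok
  4: ok
  5: ok
  6: outside
  7: ok
  8: ok
witness against invariant: tau·b·tau → 6

Answer: INVARIANT VIOLATED at state 6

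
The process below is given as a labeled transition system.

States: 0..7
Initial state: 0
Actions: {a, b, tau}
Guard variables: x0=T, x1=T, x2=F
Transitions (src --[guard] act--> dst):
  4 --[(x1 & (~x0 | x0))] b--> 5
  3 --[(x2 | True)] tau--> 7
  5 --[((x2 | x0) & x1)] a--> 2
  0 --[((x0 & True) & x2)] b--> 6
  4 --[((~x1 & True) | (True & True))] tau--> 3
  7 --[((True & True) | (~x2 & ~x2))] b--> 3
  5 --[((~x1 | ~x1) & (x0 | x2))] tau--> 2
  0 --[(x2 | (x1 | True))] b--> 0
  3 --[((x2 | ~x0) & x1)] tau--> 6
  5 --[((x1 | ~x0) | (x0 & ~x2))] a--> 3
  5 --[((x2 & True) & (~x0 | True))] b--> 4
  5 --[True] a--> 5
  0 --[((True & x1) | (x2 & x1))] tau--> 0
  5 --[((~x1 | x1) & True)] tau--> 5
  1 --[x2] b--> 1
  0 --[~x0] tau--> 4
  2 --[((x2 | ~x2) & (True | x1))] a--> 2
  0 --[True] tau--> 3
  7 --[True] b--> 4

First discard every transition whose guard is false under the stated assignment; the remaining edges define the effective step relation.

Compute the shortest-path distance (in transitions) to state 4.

Answer: 3

Trace:
BFS to 4:
  Layer 0: {0}
  Layer 1: {3}
  Layer 2: {7}
  Layer 3: {4}
depth(4)=3, e.g. tau·tau·b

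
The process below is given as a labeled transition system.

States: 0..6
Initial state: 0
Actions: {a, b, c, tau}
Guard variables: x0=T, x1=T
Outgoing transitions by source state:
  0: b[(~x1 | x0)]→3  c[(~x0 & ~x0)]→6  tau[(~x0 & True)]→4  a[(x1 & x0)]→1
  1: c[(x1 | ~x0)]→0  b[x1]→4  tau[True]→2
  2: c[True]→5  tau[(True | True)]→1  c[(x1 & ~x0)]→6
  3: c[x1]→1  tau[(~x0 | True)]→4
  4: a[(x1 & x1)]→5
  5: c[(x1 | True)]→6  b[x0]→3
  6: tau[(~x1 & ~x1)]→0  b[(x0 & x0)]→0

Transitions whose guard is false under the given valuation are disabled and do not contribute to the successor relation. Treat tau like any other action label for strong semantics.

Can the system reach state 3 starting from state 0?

Answer: REACHABLE

Analysis:
Guard filter leaves 13 enabled edge(s).
L0 = {0}
L1 = {1,3}  cumulative {0,1,3}
L2 = {2,4}  cumulative {0,1,2,3,4}
L3 = {5}  cumulative {0,1,2,3,4,5}
L4 = {6}  cumulative {0,1,2,3,4,5,6}
Reach set: {0,1,2,3,4,5,6}
Path to 3: b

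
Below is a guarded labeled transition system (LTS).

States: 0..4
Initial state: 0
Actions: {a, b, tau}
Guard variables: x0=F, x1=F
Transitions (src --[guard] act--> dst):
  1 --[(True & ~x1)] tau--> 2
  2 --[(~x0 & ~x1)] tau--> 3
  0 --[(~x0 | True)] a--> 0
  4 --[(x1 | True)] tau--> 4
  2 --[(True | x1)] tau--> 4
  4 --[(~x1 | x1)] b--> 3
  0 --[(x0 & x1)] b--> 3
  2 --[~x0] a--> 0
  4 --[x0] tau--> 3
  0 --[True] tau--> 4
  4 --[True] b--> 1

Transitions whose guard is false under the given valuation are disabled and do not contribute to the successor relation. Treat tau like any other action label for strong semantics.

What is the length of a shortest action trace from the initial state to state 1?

Layered search for 1:
  Layer 0: {0}
  Layer 1: {4}
  Layer 2: {1,3}
first hit 1 at d=2 via tau·b

Answer: 2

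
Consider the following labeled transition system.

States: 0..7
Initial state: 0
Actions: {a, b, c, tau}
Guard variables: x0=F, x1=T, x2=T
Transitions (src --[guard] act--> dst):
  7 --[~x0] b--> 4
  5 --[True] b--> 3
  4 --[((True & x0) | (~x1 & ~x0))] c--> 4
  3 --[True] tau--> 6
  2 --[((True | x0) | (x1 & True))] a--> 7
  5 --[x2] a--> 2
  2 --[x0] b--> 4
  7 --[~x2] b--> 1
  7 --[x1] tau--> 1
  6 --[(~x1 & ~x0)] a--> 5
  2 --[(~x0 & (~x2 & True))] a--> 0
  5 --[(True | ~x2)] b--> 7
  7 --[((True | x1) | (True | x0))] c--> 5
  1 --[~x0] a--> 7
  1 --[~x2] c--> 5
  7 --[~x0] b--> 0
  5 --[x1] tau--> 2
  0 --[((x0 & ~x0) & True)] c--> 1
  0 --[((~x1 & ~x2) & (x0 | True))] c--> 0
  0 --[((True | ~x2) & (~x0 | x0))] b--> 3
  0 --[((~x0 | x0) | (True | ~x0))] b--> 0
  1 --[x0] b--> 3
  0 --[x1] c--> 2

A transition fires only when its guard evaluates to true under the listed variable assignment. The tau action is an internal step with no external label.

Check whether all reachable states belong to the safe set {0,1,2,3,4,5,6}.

Answer: INVARIANT VIOLATED at state 7

Analysis:
Allowed set {0,1,2,3,4,5,6}
Reachable = {0,1,2,3,4,5,6,7}
  0: ok
  1: ok
  2: ok
  3: ok
  4: ok
  5: ok
  6: ok
  7: ✗ unsafe
counterexample path to 7: c·a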